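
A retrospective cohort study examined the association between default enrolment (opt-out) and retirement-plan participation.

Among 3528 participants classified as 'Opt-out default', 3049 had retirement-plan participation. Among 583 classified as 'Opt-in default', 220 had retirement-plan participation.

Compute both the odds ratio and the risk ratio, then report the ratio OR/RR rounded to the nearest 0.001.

From the description: a = 3049, b = 479, c = 220, d = 363.
OR = (3049·363)/(479·220) = 1106787/105380 = 10.50282
Risk in exposed = 3049/3528 = 0.86423; risk in unexposed = 220/583 = 0.37736; RR = 2.29021
OR/RR = 10.50282 / 2.29021 = 4.58597
The outcome is not rare, so the OR lies further from 1 than the RR.

4.586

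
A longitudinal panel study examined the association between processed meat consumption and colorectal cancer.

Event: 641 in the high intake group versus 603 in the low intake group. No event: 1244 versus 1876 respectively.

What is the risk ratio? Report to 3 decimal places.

1.398

From the description: a = 641, b = 1244, c = 603, d = 1876.
Risk in exposed = 641/1885 = 0.34005; risk in unexposed = 603/2479 = 0.24324.
RR = 0.34005 / 0.24324 = 1.39800
The risk among the exposed is 1.40 times that among the unexposed.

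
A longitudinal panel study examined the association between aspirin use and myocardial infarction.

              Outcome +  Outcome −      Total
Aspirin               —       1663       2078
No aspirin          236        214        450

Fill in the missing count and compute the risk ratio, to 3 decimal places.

0.381

The missing cell is in the exposed row: 2078 − 1663 = 415.
So a = 415, b = 1663, c = 236, d = 214.
RR = [a/(a+b)] / [c/(c+d)] = (415/2078) / (236/450) = 0.19971/0.52444 = 0.38081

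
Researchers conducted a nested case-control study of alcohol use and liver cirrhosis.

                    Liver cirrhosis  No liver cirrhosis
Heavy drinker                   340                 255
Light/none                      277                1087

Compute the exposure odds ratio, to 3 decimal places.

5.232

Cells: a = 340, b = 255, c = 277, d = 1087.
OR = (a·d)/(b·c) = (340 × 1087) / (255 × 277) = 369580 / 70635 = 5.23225
The odds of liver cirrhosis are about 5.23 times as high in the heavy drinker group.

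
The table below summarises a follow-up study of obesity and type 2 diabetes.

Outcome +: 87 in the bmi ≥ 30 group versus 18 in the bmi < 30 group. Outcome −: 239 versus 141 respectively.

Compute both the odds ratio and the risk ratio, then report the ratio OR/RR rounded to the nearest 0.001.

From the description: a = 87, b = 239, c = 18, d = 141.
OR = (87·141)/(239·18) = 12267/4302 = 2.85146
Risk in exposed = 87/326 = 0.26687; risk in unexposed = 18/159 = 0.11321; RR = 2.35736
OR/RR = 2.85146 / 2.35736 = 1.20960
The outcome is not rare, so the OR lies further from 1 than the RR.

1.210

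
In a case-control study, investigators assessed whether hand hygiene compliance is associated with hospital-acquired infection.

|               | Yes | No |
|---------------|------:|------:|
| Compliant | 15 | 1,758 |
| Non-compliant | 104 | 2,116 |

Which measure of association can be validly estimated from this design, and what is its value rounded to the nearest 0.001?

0.174

Cells: a = 15, b = 1758, c = 104, d = 2116.
This is a case-control study: participants were sampled on outcome status, so risks in the source population cannot be estimated directly — relative risk is not valid here. The odds ratio is the appropriate measure.
OR = (a·d)/(b·c) = (15 × 2116) / (1758 × 104) = 31740 / 182832 = 0.17360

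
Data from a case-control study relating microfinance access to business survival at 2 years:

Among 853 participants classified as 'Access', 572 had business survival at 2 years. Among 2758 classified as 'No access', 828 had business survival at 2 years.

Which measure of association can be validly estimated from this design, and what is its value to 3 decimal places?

4.745

From the description: a = 572, b = 281, c = 828, d = 1930.
This is a case-control study: participants were sampled on outcome status, so risks in the source population cannot be estimated directly — relative risk is not valid here. The odds ratio is the appropriate measure.
OR = (a·d)/(b·c) = (572 × 1930) / (281 × 828) = 1103960 / 232668 = 4.74479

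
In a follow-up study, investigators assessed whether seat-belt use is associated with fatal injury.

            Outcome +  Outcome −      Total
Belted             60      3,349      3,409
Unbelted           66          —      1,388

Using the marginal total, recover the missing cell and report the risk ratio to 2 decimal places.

The missing cell is in the unexposed row: 1388 − 66 = 1322.
So a = 60, b = 3349, c = 66, d = 1322.
RR = [a/(a+b)] / [c/(c+d)] = (60/3409) / (66/1388) = 0.01760/0.04755 = 0.37014

0.37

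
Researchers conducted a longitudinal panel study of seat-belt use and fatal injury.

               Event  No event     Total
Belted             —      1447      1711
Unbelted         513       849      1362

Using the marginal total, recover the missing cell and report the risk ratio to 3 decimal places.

0.410

The missing cell is in the exposed row: 1711 − 1447 = 264.
So a = 264, b = 1447, c = 513, d = 849.
RR = [a/(a+b)] / [c/(c+d)] = (264/1711) / (513/1362) = 0.15430/0.37665 = 0.40965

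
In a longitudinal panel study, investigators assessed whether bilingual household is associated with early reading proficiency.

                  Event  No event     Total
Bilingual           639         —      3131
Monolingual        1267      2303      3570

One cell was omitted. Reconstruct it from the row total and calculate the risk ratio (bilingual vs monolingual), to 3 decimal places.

0.575

The missing cell is in the exposed row: 3131 − 639 = 2492.
So a = 639, b = 2492, c = 1267, d = 2303.
RR = [a/(a+b)] / [c/(c+d)] = (639/3131) / (1267/3570) = 0.20409/0.35490 = 0.57506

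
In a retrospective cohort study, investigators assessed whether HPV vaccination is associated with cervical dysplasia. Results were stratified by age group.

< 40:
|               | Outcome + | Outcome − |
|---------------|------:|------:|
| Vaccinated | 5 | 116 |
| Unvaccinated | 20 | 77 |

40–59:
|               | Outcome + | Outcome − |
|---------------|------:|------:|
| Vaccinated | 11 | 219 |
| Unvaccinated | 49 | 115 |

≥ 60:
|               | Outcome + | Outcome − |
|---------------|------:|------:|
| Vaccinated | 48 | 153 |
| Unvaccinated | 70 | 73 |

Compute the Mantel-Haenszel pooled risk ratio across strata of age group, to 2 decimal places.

RR_MH = Σ(aᵢ·n₀ᵢ/nᵢ) / Σ(cᵢ·n₁ᵢ/nᵢ), with n₁ᵢ = aᵢ+bᵢ (exposed), n₀ᵢ = cᵢ+dᵢ (unexposed), nᵢ = n₁ᵢ+n₀ᵢ.
Stratum 1 (< 40): n₁ = 121, n₀ = 97, n = 218; a·n₀/n = 5·97/218 = 2.2248; c·n₁/n = 20·121/218 = 11.1009
Stratum 2 (40–59): n₁ = 230, n₀ = 164, n = 394; a·n₀/n = 11·164/394 = 4.5787; c·n₁/n = 49·230/394 = 28.6041
Stratum 3 (≥ 60): n₁ = 201, n₀ = 143, n = 344; a·n₀/n = 48·143/344 = 19.9535; c·n₁/n = 70·201/344 = 40.9012
RR_MH = (2.2248 + 4.5787 + 19.9535) / (11.1009 + 28.6041 + 40.9012) = 26.7569 / 80.6061 = 0.33195

0.33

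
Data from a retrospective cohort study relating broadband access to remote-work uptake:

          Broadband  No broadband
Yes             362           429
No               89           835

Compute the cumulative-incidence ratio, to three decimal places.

2.365

Reading the table with exposure as columns: a = 362 (Broadband, case), b = 89 (Broadband, non-case), c = 429 (No broadband, case), d = 835.
Risk in exposed = 362/451 = 0.80266; risk in unexposed = 429/1264 = 0.33940.
RR = 0.80266 / 0.33940 = 2.36495
The risk among the exposed is 2.36 times that among the unexposed.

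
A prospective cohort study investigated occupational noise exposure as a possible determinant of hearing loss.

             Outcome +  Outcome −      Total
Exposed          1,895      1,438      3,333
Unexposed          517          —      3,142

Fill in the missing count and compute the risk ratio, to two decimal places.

The missing cell is in the unexposed row: 3142 − 517 = 2625.
So a = 1895, b = 1438, c = 517, d = 2625.
RR = [a/(a+b)] / [c/(c+d)] = (1895/3333) / (517/3142) = 0.56856/0.16454 = 3.45533

3.46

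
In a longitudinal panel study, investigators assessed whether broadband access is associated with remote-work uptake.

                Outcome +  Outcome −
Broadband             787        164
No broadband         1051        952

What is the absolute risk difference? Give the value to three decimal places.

0.303

Cells: a = 787, b = 164, c = 1051, d = 952.
Risk in exposed = 787/951 = 0.827550; risk in unexposed = 1051/2003 = 0.524713.
Risk difference = 0.827550 − 0.524713 = 0.302837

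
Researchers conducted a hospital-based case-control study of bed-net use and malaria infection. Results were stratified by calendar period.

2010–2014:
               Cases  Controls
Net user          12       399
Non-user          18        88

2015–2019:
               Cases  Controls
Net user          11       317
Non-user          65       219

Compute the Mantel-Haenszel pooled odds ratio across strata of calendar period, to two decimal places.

0.13

OR_MH = Σ(aᵢdᵢ/nᵢ) / Σ(bᵢcᵢ/nᵢ), where nᵢ is the stratum total.
Stratum 1 (2010–2014): n = 517; a·d/n = 12·88/517 = 2.0426; b·c/n = 399·18/517 = 13.8917
Stratum 2 (2015–2019): n = 612; a·d/n = 11·219/612 = 3.9363; b·c/n = 317·65/612 = 33.6683
OR_MH = (2.0426 + 3.9363) / (13.8917 + 33.6683) = 5.9788 / 47.5600 = 0.12571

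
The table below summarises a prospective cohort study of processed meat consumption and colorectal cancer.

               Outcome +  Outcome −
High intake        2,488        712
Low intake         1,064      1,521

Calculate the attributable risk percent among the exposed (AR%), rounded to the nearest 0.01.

Cells: a = 2488, b = 712, c = 1064, d = 1521.
Risk in exposed = 2488/3200 = 0.77750; risk in unexposed = 1064/2585 = 0.41161.
RR = 0.77750/0.41161 = 1.88895
AR% = (RR − 1)/RR × 100 = (1.88895 − 1)/1.88895 × 100 = 47.0604%

47.06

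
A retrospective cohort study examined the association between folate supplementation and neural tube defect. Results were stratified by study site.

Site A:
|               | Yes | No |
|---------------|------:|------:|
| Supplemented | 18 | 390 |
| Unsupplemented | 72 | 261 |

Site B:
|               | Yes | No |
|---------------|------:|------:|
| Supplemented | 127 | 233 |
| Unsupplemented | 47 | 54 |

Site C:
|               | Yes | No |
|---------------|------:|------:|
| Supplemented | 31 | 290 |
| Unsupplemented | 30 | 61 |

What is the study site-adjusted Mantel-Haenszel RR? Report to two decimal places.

RR_MH = Σ(aᵢ·n₀ᵢ/nᵢ) / Σ(cᵢ·n₁ᵢ/nᵢ), with n₁ᵢ = aᵢ+bᵢ (exposed), n₀ᵢ = cᵢ+dᵢ (unexposed), nᵢ = n₁ᵢ+n₀ᵢ.
Stratum 1 (Site A): n₁ = 408, n₀ = 333, n = 741; a·n₀/n = 18·333/741 = 8.0891; c·n₁/n = 72·408/741 = 39.6437
Stratum 2 (Site B): n₁ = 360, n₀ = 101, n = 461; a·n₀/n = 127·101/461 = 27.8243; c·n₁/n = 47·360/461 = 36.7028
Stratum 3 (Site C): n₁ = 321, n₀ = 91, n = 412; a·n₀/n = 31·91/412 = 6.8471; c·n₁/n = 30·321/412 = 23.3738
RR_MH = (8.0891 + 27.8243 + 6.8471) / (39.6437 + 36.7028 + 23.3738) = 42.7605 / 99.7203 = 0.42880

0.43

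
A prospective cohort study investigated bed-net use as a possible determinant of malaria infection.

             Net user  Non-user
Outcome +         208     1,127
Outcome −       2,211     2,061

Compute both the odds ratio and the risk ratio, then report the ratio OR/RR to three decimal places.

0.707

Reading the table with exposure as columns: a = 208 (Net user, case), b = 2211 (Net user, non-case), c = 1127 (Non-user, case), d = 2061.
OR = (208·2061)/(2211·1127) = 428688/2491797 = 0.17204
Risk in exposed = 208/2419 = 0.08599; risk in unexposed = 1127/3188 = 0.35351; RR = 0.24323
OR/RR = 0.17204 / 0.24323 = 0.70731
The outcome is not rare, so the OR lies further from 1 than the RR.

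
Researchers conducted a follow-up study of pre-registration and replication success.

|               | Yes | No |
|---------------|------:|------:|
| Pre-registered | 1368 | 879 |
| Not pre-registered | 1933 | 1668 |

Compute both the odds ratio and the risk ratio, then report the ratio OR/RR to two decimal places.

1.18

Cells: a = 1368, b = 879, c = 1933, d = 1668.
OR = (1368·1668)/(879·1933) = 2281824/1699107 = 1.34295
Risk in exposed = 1368/2247 = 0.60881; risk in unexposed = 1933/3601 = 0.53680; RR = 1.13416
OR/RR = 1.34295 / 1.13416 = 1.18410
The outcome is not rare, so the OR lies further from 1 than the RR.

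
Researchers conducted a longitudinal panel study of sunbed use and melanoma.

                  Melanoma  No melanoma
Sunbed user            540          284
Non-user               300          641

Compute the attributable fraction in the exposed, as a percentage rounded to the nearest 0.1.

Cells: a = 540, b = 284, c = 300, d = 641.
Risk in exposed = 540/824 = 0.65534; risk in unexposed = 300/941 = 0.31881.
RR = 0.65534/0.31881 = 2.05558
AR% = (RR − 1)/RR × 100 = (2.05558 − 1)/2.05558 × 100 = 51.3520%

51.4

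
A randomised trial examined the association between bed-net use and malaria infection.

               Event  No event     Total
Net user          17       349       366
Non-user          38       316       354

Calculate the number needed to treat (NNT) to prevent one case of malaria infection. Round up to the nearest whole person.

17

Risk in treated group = 17/366 = 0.04645; risk in control = 38/354 = 0.10734.
Absolute risk reduction = 0.10734 − 0.04645 = 0.06090
NNT = 1 / ARR = 1 / 0.06090 = 16.421 → round up → 17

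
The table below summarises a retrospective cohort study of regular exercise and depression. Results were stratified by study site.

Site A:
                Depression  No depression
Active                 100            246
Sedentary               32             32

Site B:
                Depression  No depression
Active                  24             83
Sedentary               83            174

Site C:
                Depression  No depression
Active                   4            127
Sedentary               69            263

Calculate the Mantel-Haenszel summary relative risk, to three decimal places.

0.499

RR_MH = Σ(aᵢ·n₀ᵢ/nᵢ) / Σ(cᵢ·n₁ᵢ/nᵢ), with n₁ᵢ = aᵢ+bᵢ (exposed), n₀ᵢ = cᵢ+dᵢ (unexposed), nᵢ = n₁ᵢ+n₀ᵢ.
Stratum 1 (Site A): n₁ = 346, n₀ = 64, n = 410; a·n₀/n = 100·64/410 = 15.6098; c·n₁/n = 32·346/410 = 27.0049
Stratum 2 (Site B): n₁ = 107, n₀ = 257, n = 364; a·n₀/n = 24·257/364 = 16.9451; c·n₁/n = 83·107/364 = 24.3984
Stratum 3 (Site C): n₁ = 131, n₀ = 332, n = 463; a·n₀/n = 4·332/463 = 2.8683; c·n₁/n = 69·131/463 = 19.5227
RR_MH = (15.6098 + 16.9451 + 2.8683) / (27.0049 + 24.3984 + 19.5227) = 35.4231 / 70.9259 = 0.49944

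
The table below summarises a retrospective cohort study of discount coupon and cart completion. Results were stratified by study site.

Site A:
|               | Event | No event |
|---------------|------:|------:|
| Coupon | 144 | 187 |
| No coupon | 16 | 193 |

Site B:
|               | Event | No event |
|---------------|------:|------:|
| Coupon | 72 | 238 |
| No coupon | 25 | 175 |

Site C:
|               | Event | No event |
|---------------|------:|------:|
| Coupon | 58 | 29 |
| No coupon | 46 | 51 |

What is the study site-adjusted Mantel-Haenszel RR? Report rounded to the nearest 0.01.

RR_MH = Σ(aᵢ·n₀ᵢ/nᵢ) / Σ(cᵢ·n₁ᵢ/nᵢ), with n₁ᵢ = aᵢ+bᵢ (exposed), n₀ᵢ = cᵢ+dᵢ (unexposed), nᵢ = n₁ᵢ+n₀ᵢ.
Stratum 1 (Site A): n₁ = 331, n₀ = 209, n = 540; a·n₀/n = 144·209/540 = 55.7333; c·n₁/n = 16·331/540 = 9.8074
Stratum 2 (Site B): n₁ = 310, n₀ = 200, n = 510; a·n₀/n = 72·200/510 = 28.2353; c·n₁/n = 25·310/510 = 15.1961
Stratum 3 (Site C): n₁ = 87, n₀ = 97, n = 184; a·n₀/n = 58·97/184 = 30.5761; c·n₁/n = 46·87/184 = 21.7500
RR_MH = (55.7333 + 28.2353 + 30.5761) / (9.8074 + 15.1961 + 21.7500) = 114.5447 / 46.7535 = 2.44997

2.45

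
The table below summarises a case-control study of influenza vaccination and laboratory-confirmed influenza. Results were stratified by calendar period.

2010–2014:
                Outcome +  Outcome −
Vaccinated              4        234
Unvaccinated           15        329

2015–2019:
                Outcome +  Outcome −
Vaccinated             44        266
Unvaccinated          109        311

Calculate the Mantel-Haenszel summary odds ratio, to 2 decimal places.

0.46

OR_MH = Σ(aᵢdᵢ/nᵢ) / Σ(bᵢcᵢ/nᵢ), where nᵢ is the stratum total.
Stratum 1 (2010–2014): n = 582; a·d/n = 4·329/582 = 2.2612; b·c/n = 234·15/582 = 6.0309
Stratum 2 (2015–2019): n = 730; a·d/n = 44·311/730 = 18.7452; b·c/n = 266·109/730 = 39.7178
OR_MH = (2.2612 + 18.7452) / (6.0309 + 39.7178) = 21.0064 / 45.7487 = 0.45917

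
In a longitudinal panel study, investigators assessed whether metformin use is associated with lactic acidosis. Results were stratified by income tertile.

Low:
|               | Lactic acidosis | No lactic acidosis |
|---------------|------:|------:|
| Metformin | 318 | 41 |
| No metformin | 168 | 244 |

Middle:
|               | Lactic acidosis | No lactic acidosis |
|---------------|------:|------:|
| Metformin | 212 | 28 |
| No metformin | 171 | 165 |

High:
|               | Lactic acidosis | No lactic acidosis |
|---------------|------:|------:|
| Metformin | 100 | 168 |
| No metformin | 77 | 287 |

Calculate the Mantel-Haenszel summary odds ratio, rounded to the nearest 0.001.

OR_MH = Σ(aᵢdᵢ/nᵢ) / Σ(bᵢcᵢ/nᵢ), where nᵢ is the stratum total.
Stratum 1 (Low): n = 771; a·d/n = 318·244/771 = 100.6381; b·c/n = 41·168/771 = 8.9339
Stratum 2 (Middle): n = 576; a·d/n = 212·165/576 = 60.7292; b·c/n = 28·171/576 = 8.3125
Stratum 3 (High): n = 632; a·d/n = 100·287/632 = 45.4114; b·c/n = 168·77/632 = 20.4684
OR_MH = (100.6381 + 60.7292 + 45.4114) / (8.9339 + 8.3125 + 20.4684) = 206.7787 / 37.7147 = 5.48271

5.483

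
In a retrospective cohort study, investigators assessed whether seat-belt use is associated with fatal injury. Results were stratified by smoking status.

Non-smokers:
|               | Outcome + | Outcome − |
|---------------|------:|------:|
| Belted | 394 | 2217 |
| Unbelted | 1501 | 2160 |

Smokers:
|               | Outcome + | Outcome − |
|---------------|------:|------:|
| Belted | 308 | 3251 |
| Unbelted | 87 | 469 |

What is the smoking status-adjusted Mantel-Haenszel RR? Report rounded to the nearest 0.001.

RR_MH = Σ(aᵢ·n₀ᵢ/nᵢ) / Σ(cᵢ·n₁ᵢ/nᵢ), with n₁ᵢ = aᵢ+bᵢ (exposed), n₀ᵢ = cᵢ+dᵢ (unexposed), nᵢ = n₁ᵢ+n₀ᵢ.
Stratum 1 (Non-smokers): n₁ = 2611, n₀ = 3661, n = 6272; a·n₀/n = 394·3661/6272 = 229.9799; c·n₁/n = 1501·2611/6272 = 624.8583
Stratum 2 (Smokers): n₁ = 3559, n₀ = 556, n = 4115; a·n₀/n = 308·556/4115 = 41.6156; c·n₁/n = 87·3559/4115 = 75.2450
RR_MH = (229.9799 + 41.6156) / (624.8583 + 75.2450) = 271.5955 / 700.1032 = 0.38794

0.388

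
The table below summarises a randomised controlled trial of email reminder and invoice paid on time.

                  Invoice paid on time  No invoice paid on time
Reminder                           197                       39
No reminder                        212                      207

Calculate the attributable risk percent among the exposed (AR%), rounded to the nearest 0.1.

Cells: a = 197, b = 39, c = 212, d = 207.
Risk in exposed = 197/236 = 0.83475; risk in unexposed = 212/419 = 0.50597.
RR = 0.83475/0.50597 = 1.64980
AR% = (RR − 1)/RR × 100 = (1.64980 − 1)/1.64980 × 100 = 39.3867%

39.4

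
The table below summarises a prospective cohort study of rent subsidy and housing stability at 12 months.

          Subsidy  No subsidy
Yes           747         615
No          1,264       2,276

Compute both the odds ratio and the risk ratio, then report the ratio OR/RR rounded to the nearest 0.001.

1.253

Reading the table with exposure as columns: a = 747 (Subsidy, case), b = 1264 (Subsidy, non-case), c = 615 (No subsidy, case), d = 2276.
OR = (747·2276)/(1264·615) = 1700172/777360 = 2.18711
Risk in exposed = 747/2011 = 0.37146; risk in unexposed = 615/2891 = 0.21273; RR = 1.74615
OR/RR = 2.18711 / 1.74615 = 1.25253
The outcome is not rare, so the OR lies further from 1 than the RR.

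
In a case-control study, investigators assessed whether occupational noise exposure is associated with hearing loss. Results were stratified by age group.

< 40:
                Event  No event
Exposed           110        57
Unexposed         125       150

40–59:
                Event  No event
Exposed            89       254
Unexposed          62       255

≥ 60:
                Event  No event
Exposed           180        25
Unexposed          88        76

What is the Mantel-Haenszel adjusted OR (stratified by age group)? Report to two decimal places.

OR_MH = Σ(aᵢdᵢ/nᵢ) / Σ(bᵢcᵢ/nᵢ), where nᵢ is the stratum total.
Stratum 1 (< 40): n = 442; a·d/n = 110·150/442 = 37.3303; b·c/n = 57·125/442 = 16.1199
Stratum 2 (40–59): n = 660; a·d/n = 89·255/660 = 34.3864; b·c/n = 254·62/660 = 23.8606
Stratum 3 (≥ 60): n = 369; a·d/n = 180·76/369 = 37.0732; b·c/n = 25·88/369 = 5.9621
OR_MH = (37.3303 + 34.3864 + 37.0732) / (16.1199 + 23.8606 + 5.9621) = 108.7899 / 45.9426 = 2.36795

2.37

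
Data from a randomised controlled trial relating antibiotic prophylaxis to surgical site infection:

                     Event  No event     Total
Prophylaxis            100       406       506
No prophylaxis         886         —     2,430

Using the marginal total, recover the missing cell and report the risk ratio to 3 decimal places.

0.542

The missing cell is in the unexposed row: 2430 − 886 = 1544.
So a = 100, b = 406, c = 886, d = 1544.
RR = [a/(a+b)] / [c/(c+d)] = (100/506) / (886/2430) = 0.19763/0.36461 = 0.54203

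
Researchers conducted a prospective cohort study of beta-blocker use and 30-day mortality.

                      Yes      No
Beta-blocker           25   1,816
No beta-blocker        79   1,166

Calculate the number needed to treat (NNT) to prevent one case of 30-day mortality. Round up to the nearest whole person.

21

Risk in treated group = 25/1841 = 0.01358; risk in control = 79/1245 = 0.06345.
Absolute risk reduction = 0.06345 − 0.01358 = 0.04987
NNT = 1 / ARR = 1 / 0.04987 = 20.050 → round up → 21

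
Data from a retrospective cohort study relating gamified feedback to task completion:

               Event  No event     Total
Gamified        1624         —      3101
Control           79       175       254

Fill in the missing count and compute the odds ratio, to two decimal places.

The missing cell is in the exposed row: 3101 − 1624 = 1477.
So a = 1624, b = 1477, c = 79, d = 175.
OR = (a·d)/(b·c) = (1624 × 175) / (1477 × 79) = 284200 / 116683 = 2.43566

2.44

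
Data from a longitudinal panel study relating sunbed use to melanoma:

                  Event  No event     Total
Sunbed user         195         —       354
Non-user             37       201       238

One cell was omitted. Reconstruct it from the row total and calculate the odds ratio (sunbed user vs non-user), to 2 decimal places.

The missing cell is in the exposed row: 354 − 195 = 159.
So a = 195, b = 159, c = 37, d = 201.
OR = (a·d)/(b·c) = (195 × 201) / (159 × 37) = 39195 / 5883 = 6.66242

6.66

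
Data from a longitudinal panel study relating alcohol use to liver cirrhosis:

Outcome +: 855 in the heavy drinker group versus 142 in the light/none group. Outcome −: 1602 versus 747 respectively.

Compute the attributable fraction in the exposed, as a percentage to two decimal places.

54.10

From the description: a = 855, b = 1602, c = 142, d = 747.
Risk in exposed = 855/2457 = 0.34799; risk in unexposed = 142/889 = 0.15973.
RR = 0.34799/0.15973 = 2.17858
AR% = (RR − 1)/RR × 100 = (2.17858 − 1)/2.17858 × 100 = 54.0986%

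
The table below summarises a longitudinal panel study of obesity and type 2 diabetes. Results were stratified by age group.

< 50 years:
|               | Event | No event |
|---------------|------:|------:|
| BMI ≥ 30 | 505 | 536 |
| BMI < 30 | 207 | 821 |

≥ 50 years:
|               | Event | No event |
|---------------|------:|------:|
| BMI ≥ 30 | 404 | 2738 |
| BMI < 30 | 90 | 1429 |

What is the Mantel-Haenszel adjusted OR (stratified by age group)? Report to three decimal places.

OR_MH = Σ(aᵢdᵢ/nᵢ) / Σ(bᵢcᵢ/nᵢ), where nᵢ is the stratum total.
Stratum 1 (< 50 years): n = 2069; a·d/n = 505·821/2069 = 200.3891; b·c/n = 536·207/2069 = 53.6259
Stratum 2 (≥ 50 years): n = 4661; a·d/n = 404·1429/4661 = 123.8610; b·c/n = 2738·90/4661 = 52.8685
OR_MH = (200.3891 + 123.8610) / (53.6259 + 52.8685) = 324.2501 / 106.4944 = 3.04476

3.045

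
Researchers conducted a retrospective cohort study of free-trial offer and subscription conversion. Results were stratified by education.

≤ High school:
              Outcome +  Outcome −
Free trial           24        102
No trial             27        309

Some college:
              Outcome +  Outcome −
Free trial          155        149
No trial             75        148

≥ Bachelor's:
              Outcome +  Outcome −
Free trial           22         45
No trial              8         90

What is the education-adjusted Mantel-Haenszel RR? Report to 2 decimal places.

1.78

RR_MH = Σ(aᵢ·n₀ᵢ/nᵢ) / Σ(cᵢ·n₁ᵢ/nᵢ), with n₁ᵢ = aᵢ+bᵢ (exposed), n₀ᵢ = cᵢ+dᵢ (unexposed), nᵢ = n₁ᵢ+n₀ᵢ.
Stratum 1 (≤ High school): n₁ = 126, n₀ = 336, n = 462; a·n₀/n = 24·336/462 = 17.4545; c·n₁/n = 27·126/462 = 7.3636
Stratum 2 (Some college): n₁ = 304, n₀ = 223, n = 527; a·n₀/n = 155·223/527 = 65.5882; c·n₁/n = 75·304/527 = 43.2638
Stratum 3 (≥ Bachelor's): n₁ = 67, n₀ = 98, n = 165; a·n₀/n = 22·98/165 = 13.0667; c·n₁/n = 8·67/165 = 3.2485
RR_MH = (17.4545 + 65.5882 + 13.0667) / (7.3636 + 43.2638 + 3.2485) = 96.1094 / 53.8759 = 1.78390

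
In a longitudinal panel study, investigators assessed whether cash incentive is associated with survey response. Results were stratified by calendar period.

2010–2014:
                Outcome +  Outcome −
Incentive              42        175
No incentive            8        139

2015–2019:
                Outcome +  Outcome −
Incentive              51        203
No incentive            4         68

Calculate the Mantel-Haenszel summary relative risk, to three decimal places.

3.579

RR_MH = Σ(aᵢ·n₀ᵢ/nᵢ) / Σ(cᵢ·n₁ᵢ/nᵢ), with n₁ᵢ = aᵢ+bᵢ (exposed), n₀ᵢ = cᵢ+dᵢ (unexposed), nᵢ = n₁ᵢ+n₀ᵢ.
Stratum 1 (2010–2014): n₁ = 217, n₀ = 147, n = 364; a·n₀/n = 42·147/364 = 16.9615; c·n₁/n = 8·217/364 = 4.7692
Stratum 2 (2015–2019): n₁ = 254, n₀ = 72, n = 326; a·n₀/n = 51·72/326 = 11.2638; c·n₁/n = 4·254/326 = 3.1166
RR_MH = (16.9615 + 11.2638) / (4.7692 + 3.1166) = 28.2253 / 7.8858 = 3.57926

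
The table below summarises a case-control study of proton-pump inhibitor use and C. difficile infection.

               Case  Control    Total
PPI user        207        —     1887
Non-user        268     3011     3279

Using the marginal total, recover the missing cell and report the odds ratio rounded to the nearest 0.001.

1.384

The missing cell is in the exposed row: 1887 − 207 = 1680.
So a = 207, b = 1680, c = 268, d = 3011.
OR = (a·d)/(b·c) = (207 × 3011) / (1680 × 268) = 623277 / 450240 = 1.38432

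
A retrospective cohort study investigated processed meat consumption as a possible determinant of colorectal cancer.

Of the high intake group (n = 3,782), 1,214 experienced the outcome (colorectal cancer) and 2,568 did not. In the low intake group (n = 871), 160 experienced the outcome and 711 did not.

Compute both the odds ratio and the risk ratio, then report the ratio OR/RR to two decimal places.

From the description: a = 1214, b = 2568, c = 160, d = 711.
OR = (1214·711)/(2568·160) = 863154/410880 = 2.10074
Risk in exposed = 1214/3782 = 0.32099; risk in unexposed = 160/871 = 0.18370; RR = 1.74741
OR/RR = 2.10074 / 1.74741 = 1.20220
The outcome is not rare, so the OR lies further from 1 than the RR.

1.20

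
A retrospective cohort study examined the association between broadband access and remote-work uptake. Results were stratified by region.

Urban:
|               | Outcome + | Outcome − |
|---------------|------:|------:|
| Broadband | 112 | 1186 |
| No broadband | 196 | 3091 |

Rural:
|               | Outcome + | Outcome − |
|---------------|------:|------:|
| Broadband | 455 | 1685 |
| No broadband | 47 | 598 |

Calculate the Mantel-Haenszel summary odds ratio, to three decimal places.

2.189

OR_MH = Σ(aᵢdᵢ/nᵢ) / Σ(bᵢcᵢ/nᵢ), where nᵢ is the stratum total.
Stratum 1 (Urban): n = 4585; a·d/n = 112·3091/4585 = 75.5053; b·c/n = 1186·196/4585 = 50.6992
Stratum 2 (Rural): n = 2785; a·d/n = 455·598/2785 = 97.6984; b·c/n = 1685·47/2785 = 28.4363
OR_MH = (75.5053 + 97.6984) / (50.6992 + 28.4363) = 173.2037 / 79.1355 = 2.18870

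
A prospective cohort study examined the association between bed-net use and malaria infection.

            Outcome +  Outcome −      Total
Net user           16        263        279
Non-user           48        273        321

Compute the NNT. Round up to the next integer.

Risk in treated group = 16/279 = 0.05735; risk in control = 48/321 = 0.14953.
Absolute risk reduction = 0.14953 − 0.05735 = 0.09219
NNT = 1 / ARR = 1 / 0.09219 = 10.848 → round up → 11

11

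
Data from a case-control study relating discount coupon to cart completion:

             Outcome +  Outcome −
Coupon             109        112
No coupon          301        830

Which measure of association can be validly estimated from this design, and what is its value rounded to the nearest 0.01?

2.68

Cells: a = 109, b = 112, c = 301, d = 830.
This is a case-control study: participants were sampled on outcome status, so risks in the source population cannot be estimated directly — relative risk is not valid here. The odds ratio is the appropriate measure.
OR = (a·d)/(b·c) = (109 × 830) / (112 × 301) = 90470 / 33712 = 2.68361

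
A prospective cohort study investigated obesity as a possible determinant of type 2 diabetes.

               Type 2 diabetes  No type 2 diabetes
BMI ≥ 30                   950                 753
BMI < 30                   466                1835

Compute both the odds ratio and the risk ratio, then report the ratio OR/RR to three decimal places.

1.804

Cells: a = 950, b = 753, c = 466, d = 1835.
OR = (950·1835)/(753·466) = 1743250/350898 = 4.96797
Risk in exposed = 950/1703 = 0.55784; risk in unexposed = 466/2301 = 0.20252; RR = 2.75448
OR/RR = 4.96797 / 2.75448 = 1.80360
The outcome is not rare, so the OR lies further from 1 than the RR.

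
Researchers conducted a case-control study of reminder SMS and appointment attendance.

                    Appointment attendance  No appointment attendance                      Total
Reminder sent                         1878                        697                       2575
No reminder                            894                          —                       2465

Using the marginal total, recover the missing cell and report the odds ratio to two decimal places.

4.73

The missing cell is in the unexposed row: 2465 − 894 = 1571.
So a = 1878, b = 697, c = 894, d = 1571.
OR = (a·d)/(b·c) = (1878 × 1571) / (697 × 894) = 2950338 / 623118 = 4.73480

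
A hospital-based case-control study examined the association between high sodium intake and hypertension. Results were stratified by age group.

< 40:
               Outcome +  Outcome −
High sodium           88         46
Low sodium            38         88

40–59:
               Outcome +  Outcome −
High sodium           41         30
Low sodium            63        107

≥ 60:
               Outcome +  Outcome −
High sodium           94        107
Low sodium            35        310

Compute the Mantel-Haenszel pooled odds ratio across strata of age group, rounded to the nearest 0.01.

OR_MH = Σ(aᵢdᵢ/nᵢ) / Σ(bᵢcᵢ/nᵢ), where nᵢ is the stratum total.
Stratum 1 (< 40): n = 260; a·d/n = 88·88/260 = 29.7846; b·c/n = 46·38/260 = 6.7231
Stratum 2 (40–59): n = 241; a·d/n = 41·107/241 = 18.2033; b·c/n = 30·63/241 = 7.8423
Stratum 3 (≥ 60): n = 546; a·d/n = 94·310/546 = 53.3700; b·c/n = 107·35/546 = 6.8590
OR_MH = (29.7846 + 18.2033 + 53.3700) / (6.7231 + 7.8423 + 6.8590) = 101.3579 / 21.4244 = 4.73096

4.73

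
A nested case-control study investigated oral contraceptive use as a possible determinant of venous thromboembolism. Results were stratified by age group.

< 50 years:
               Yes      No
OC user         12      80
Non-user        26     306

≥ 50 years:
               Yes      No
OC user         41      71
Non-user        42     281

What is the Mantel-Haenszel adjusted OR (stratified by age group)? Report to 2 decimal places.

OR_MH = Σ(aᵢdᵢ/nᵢ) / Σ(bᵢcᵢ/nᵢ), where nᵢ is the stratum total.
Stratum 1 (< 50 years): n = 424; a·d/n = 12·306/424 = 8.6604; b·c/n = 80·26/424 = 4.9057
Stratum 2 (≥ 50 years): n = 435; a·d/n = 41·281/435 = 26.4851; b·c/n = 71·42/435 = 6.8552
OR_MH = (8.6604 + 26.4851) / (4.9057 + 6.8552) = 35.1454 / 11.7608 = 2.98835

2.99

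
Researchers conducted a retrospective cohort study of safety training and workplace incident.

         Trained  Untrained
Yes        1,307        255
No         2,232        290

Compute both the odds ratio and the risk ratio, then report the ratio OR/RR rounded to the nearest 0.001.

0.844

Reading the table with exposure as columns: a = 1307 (Trained, case), b = 2232 (Trained, non-case), c = 255 (Untrained, case), d = 290.
OR = (1307·290)/(2232·255) = 379030/569160 = 0.66595
Risk in exposed = 1307/3539 = 0.36931; risk in unexposed = 255/545 = 0.46789; RR = 0.78932
OR/RR = 0.66595 / 0.78932 = 0.84370
The outcome is not rare, so the OR lies further from 1 than the RR.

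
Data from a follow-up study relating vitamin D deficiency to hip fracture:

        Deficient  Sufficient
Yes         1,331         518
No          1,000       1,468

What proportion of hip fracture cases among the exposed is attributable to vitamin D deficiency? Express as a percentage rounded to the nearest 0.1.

54.3

Reading the table with exposure as columns: a = 1331 (Deficient, case), b = 1000 (Deficient, non-case), c = 518 (Sufficient, case), d = 1468.
Risk in exposed = 1331/2331 = 0.57100; risk in unexposed = 518/1986 = 0.26083.
RR = 0.57100/0.26083 = 2.18920
AR% = (RR − 1)/RR × 100 = (2.18920 − 1)/2.18920 × 100 = 54.3212%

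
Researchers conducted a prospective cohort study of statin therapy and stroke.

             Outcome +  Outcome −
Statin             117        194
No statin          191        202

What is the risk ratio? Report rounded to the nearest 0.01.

0.77

Cells: a = 117, b = 194, c = 191, d = 202.
Risk in exposed = 117/311 = 0.37621; risk in unexposed = 191/393 = 0.48601.
RR = 0.37621 / 0.48601 = 0.77408
The risk is 23% lower among the exposed than among the unexposed.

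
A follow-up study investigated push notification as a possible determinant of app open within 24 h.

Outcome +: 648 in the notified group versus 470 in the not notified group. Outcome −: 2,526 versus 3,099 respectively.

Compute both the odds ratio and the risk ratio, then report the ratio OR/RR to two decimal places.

1.09

From the description: a = 648, b = 2526, c = 470, d = 3099.
OR = (648·3099)/(2526·470) = 2008152/1187220 = 1.69147
Risk in exposed = 648/3174 = 0.20416; risk in unexposed = 470/3569 = 0.13169; RR = 1.55030
OR/RR = 1.69147 / 1.55030 = 1.09106
The outcome is not rare, so the OR lies further from 1 than the RR.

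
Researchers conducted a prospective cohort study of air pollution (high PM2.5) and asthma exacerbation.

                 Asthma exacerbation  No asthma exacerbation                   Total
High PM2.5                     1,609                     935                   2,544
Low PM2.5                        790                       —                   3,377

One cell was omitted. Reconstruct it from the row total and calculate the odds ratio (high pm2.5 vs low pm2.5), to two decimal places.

5.64

The missing cell is in the unexposed row: 3377 − 790 = 2587.
So a = 1609, b = 935, c = 790, d = 2587.
OR = (a·d)/(b·c) = (1609 × 2587) / (935 × 790) = 4162483 / 738650 = 5.63526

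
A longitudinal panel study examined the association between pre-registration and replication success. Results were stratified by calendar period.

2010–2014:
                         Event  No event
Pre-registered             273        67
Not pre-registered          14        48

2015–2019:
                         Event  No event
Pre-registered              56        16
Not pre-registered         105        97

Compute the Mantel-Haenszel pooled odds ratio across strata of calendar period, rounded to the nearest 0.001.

6.193

OR_MH = Σ(aᵢdᵢ/nᵢ) / Σ(bᵢcᵢ/nᵢ), where nᵢ is the stratum total.
Stratum 1 (2010–2014): n = 402; a·d/n = 273·48/402 = 32.5970; b·c/n = 67·14/402 = 2.3333
Stratum 2 (2015–2019): n = 274; a·d/n = 56·97/274 = 19.8248; b·c/n = 16·105/274 = 6.1314
OR_MH = (32.5970 + 19.8248) / (2.3333 + 6.1314) = 52.4218 / 8.4647 = 6.19298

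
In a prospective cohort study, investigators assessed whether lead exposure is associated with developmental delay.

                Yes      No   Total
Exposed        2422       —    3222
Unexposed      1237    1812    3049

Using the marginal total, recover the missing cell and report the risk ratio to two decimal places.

1.85

The missing cell is in the exposed row: 3222 − 2422 = 800.
So a = 2422, b = 800, c = 1237, d = 1812.
RR = [a/(a+b)] / [c/(c+d)] = (2422/3222) / (1237/3049) = 0.75171/0.40571 = 1.85283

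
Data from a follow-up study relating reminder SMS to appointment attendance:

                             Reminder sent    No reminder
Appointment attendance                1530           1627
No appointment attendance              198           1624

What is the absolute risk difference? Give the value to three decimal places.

0.385

Reading the table with exposure as columns: a = 1530 (Reminder sent, case), b = 198 (Reminder sent, non-case), c = 1627 (No reminder, case), d = 1624.
Risk in exposed = 1530/1728 = 0.885417; risk in unexposed = 1627/3251 = 0.500461.
Risk difference = 0.885417 − 0.500461 = 0.384955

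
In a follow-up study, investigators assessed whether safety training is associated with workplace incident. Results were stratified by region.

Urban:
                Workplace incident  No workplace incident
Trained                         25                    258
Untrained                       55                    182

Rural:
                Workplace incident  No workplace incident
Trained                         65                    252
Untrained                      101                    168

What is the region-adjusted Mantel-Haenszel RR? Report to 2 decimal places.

RR_MH = Σ(aᵢ·n₀ᵢ/nᵢ) / Σ(cᵢ·n₁ᵢ/nᵢ), with n₁ᵢ = aᵢ+bᵢ (exposed), n₀ᵢ = cᵢ+dᵢ (unexposed), nᵢ = n₁ᵢ+n₀ᵢ.
Stratum 1 (Urban): n₁ = 283, n₀ = 237, n = 520; a·n₀/n = 25·237/520 = 11.3942; c·n₁/n = 55·283/520 = 29.9327
Stratum 2 (Rural): n₁ = 317, n₀ = 269, n = 586; a·n₀/n = 65·269/586 = 29.8379; c·n₁/n = 101·317/586 = 54.6365
RR_MH = (11.3942 + 29.8379) / (29.9327 + 54.6365) = 41.2321 / 84.5692 = 0.48755

0.49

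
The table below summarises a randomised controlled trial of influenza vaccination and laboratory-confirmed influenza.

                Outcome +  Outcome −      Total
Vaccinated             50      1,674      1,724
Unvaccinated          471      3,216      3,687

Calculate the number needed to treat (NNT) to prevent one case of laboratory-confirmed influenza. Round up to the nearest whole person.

11

Risk in treated group = 50/1724 = 0.02900; risk in control = 471/3687 = 0.12775.
Absolute risk reduction = 0.12775 − 0.02900 = 0.09874
NNT = 1 / ARR = 1 / 0.09874 = 10.127 → round up → 11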